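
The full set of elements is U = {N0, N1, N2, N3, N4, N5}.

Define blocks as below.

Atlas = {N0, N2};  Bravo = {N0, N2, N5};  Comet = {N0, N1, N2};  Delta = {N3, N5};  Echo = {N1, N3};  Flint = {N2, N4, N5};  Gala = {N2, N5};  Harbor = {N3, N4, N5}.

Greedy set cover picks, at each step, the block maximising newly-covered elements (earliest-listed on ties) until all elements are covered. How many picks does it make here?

3

Greedy: pick Bravo (covers 3 new) → pick Echo (covers 2 new) → pick Flint (covers 1 new). Total picks: 3.
(The true minimum cover uses only 2 blocks, so greedy is not optimal here.)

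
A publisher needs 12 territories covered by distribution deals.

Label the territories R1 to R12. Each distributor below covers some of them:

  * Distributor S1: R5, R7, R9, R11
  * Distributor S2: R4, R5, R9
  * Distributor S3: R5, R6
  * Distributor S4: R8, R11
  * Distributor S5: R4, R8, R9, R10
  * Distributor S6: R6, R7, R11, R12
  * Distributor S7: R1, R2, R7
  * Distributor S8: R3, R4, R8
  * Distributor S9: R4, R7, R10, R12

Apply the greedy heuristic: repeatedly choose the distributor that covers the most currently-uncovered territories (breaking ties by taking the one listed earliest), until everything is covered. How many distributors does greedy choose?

5

Greedy: pick S1 (covers 4 new) → pick S5 (covers 3 new) → pick S6 (covers 2 new) → pick S7 (covers 2 new) → pick S8 (covers 1 new). Total picks: 5.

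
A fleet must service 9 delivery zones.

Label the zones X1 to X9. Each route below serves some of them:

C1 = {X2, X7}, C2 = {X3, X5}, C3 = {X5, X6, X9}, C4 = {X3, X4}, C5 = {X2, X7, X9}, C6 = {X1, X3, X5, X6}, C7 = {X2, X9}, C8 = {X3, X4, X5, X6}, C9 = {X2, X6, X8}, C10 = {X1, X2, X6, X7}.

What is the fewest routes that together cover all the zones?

4

Take {C4, C5, C6, C9}. Their union is {X1, X2, X3, X4, X5, X6, X7, X8, X9}, which is all 9 zones.
No 3 of the 10 routes cover everything (all 120 combinations miss at least one zone), so 4 is optimal.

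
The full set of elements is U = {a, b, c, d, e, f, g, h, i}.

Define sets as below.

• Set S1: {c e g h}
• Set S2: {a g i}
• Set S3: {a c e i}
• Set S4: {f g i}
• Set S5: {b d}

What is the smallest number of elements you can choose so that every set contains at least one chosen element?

Take T = {d, h, i}. Each listed set contains at least one of these, so T is a hitting set of size 3.
No choice of 2 elements meets every set, so 3 is the minimum.

3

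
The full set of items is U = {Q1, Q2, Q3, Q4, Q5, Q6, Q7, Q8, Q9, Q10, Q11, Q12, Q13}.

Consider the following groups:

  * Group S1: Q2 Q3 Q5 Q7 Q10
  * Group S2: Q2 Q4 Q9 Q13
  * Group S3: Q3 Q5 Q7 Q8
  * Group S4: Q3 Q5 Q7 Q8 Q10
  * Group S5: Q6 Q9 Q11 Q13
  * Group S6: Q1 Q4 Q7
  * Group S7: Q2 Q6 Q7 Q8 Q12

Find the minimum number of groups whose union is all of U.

4

S1, S5, S6, and S7 cover everything between them: the union {Q1, Q2, Q3, Q4, Q5, Q6, Q7, Q8, Q9, Q10, Q11, Q12, Q13} is all of U.
Only S6 contains Q1, so S6 is forced; the remaining 10 items need at least 3 more groups (each remaining group adds at most 4) — so at least 4 groups are needed, and 4 is optimal.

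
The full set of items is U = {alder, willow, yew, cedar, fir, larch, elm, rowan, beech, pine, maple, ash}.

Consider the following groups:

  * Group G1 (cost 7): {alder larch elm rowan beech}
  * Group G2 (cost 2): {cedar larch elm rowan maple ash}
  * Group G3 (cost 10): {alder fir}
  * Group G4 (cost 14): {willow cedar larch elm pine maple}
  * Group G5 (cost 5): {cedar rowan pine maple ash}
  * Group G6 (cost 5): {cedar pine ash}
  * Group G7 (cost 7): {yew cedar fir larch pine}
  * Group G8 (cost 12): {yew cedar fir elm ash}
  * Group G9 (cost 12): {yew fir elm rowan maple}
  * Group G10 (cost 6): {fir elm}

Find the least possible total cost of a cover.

30

G1, G2, G4, G7 together cover every item (G1 ∪ G2 ∪ G4 ∪ G7 = {alder, willow, yew, cedar, fir, larch, elm, rowan, beech, pine, maple, ash}); total cost 7 + 2 + 14 + 7 = 30.
No covering selection has total cost below 30.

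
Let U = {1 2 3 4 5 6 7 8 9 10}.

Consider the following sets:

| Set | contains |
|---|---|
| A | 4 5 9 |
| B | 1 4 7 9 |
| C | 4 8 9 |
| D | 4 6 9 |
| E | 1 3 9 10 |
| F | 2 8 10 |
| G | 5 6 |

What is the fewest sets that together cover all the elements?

4

B and E and F and G together: B ∪ E ∪ F ∪ G = {1, 2, 3, 4, 5, 6, 7, 8, 9, 10} — every element is covered.
Only E contains 3, so E is forced; the remaining 6 elements need at least 3 more sets (each remaining set adds at most 2) — so at least 4 sets are needed, and 4 is optimal.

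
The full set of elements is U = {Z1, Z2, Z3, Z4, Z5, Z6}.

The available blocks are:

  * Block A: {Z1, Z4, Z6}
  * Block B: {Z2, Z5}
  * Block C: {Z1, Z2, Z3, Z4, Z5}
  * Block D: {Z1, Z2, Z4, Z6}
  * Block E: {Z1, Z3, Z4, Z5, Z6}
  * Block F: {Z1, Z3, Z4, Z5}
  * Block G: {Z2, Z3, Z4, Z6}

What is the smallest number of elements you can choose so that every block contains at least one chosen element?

H = {Z5, Z6} meets every block (each contains at least one member of H), and |H| = 2.
The blocks A, B are pairwise disjoint, so any hitting set needs a separate element for each — at least 2. Hence 2 is optimal.

2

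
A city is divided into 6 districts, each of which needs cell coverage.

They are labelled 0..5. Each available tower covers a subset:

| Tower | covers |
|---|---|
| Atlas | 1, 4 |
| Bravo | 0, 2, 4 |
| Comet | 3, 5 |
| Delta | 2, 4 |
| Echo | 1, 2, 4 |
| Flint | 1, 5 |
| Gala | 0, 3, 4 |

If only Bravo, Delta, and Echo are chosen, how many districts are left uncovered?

2

Union of Bravo, Delta, Echo = {0, 1, 2, 4}.
Not covered: 3, 5 — 2 districts.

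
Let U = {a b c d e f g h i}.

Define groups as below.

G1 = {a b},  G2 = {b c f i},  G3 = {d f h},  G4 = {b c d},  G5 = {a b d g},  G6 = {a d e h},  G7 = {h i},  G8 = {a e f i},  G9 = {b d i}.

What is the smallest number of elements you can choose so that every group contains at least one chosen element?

T = {b, h, i} meets every group (each contains at least one member of T), and |T| = 3.
No choice of 2 elements meets every group, so 3 is the minimum.

3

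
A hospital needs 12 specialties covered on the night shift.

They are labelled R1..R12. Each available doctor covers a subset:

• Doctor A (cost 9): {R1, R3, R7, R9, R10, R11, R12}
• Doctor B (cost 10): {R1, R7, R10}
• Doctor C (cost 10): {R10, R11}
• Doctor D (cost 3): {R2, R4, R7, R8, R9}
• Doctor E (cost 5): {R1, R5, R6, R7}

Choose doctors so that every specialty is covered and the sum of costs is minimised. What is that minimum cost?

17

A, D, E together cover every specialty (A ∪ D ∪ E = {R1, R2, R3, R4, R5, R6, R7, R8, R9, R10, R11, R12}); total cost 9 + 3 + 5 = 17.
No covering selection has total cost below 17.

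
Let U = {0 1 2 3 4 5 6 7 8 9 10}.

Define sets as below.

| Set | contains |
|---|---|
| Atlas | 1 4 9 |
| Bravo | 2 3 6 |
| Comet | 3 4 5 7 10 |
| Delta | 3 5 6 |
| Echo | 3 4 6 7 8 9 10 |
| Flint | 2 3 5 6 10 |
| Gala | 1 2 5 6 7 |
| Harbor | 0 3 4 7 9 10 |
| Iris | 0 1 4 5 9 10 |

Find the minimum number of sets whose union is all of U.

Echo and Gala and Iris together: Echo ∪ Gala ∪ Iris = {0, 1, 2, 3, 4, 5, 6, 7, 8, 9, 10} — every item is covered.
Only Echo contains 8, so Echo is forced; the remaining 4 items need at least 2 more sets (each remaining set adds at most 3) — so at least 3 sets are needed, and 3 is optimal.

3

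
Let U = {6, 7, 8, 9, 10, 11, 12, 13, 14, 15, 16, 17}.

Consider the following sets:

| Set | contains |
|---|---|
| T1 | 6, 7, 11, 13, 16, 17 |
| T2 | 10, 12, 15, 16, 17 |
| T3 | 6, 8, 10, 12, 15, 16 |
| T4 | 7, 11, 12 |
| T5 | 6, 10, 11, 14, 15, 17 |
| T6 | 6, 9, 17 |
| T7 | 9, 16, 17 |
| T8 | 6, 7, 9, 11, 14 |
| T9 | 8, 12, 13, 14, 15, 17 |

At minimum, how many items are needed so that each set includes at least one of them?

H = {7, 12, 17} meets every set (each contains at least one member of H), and |H| = 3.
No choice of 2 items meets every set, so 3 is the minimum.

3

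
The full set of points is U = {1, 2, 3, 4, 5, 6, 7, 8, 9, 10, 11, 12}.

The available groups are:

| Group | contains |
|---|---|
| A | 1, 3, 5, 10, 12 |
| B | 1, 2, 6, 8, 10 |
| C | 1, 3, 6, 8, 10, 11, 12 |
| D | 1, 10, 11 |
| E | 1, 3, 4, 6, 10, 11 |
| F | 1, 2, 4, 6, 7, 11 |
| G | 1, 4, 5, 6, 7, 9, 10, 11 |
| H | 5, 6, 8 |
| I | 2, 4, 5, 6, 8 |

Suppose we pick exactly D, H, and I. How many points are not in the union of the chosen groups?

Union of D, H, I = {1, 2, 4, 5, 6, 8, 10, 11}.
Not covered: 3, 7, 9, 12 — 4 points.

4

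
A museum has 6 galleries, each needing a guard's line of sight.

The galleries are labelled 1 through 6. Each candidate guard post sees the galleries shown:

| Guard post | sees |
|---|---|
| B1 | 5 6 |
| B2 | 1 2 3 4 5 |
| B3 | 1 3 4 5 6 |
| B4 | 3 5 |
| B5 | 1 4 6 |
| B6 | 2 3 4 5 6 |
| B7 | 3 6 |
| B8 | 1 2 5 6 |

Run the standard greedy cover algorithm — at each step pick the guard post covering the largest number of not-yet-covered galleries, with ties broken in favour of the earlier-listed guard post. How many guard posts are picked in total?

2

Greedy: pick B2 (covers 5 new) → pick B1 (covers 1 new). Total picks: 2.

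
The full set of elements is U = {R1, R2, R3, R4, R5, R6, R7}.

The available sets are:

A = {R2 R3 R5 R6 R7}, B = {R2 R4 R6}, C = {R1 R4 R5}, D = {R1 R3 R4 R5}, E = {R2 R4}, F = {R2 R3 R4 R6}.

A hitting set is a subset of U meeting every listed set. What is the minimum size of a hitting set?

H = {R4, R6} meets every set (each contains at least one member of H), and |H| = 2.
No single element lies in every set, so at least 2 are needed and 2 is optimal.

2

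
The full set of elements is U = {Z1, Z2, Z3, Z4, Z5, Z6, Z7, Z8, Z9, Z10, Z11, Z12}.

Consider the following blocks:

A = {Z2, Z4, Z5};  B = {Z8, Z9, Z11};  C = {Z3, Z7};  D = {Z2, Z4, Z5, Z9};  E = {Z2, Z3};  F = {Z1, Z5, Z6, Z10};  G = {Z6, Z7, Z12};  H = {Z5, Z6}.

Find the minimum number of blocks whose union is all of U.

Take {A, B, C, F, G}. Their union is {Z1, Z2, Z3, Z4, Z5, Z6, Z7, Z8, Z9, Z10, Z11, Z12}, which is all 12 elements.
No 4 of the 8 blocks cover everything (all 70 combinations miss at least one element), so 5 is optimal.

5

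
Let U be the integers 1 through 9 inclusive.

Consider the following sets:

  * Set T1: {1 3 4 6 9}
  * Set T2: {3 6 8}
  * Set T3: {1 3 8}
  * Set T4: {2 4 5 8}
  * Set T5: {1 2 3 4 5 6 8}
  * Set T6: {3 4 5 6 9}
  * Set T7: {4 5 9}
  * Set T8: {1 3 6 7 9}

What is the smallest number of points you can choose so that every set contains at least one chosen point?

H = {8, 9} meets every set (each contains at least one member of H), and |H| = 2.
The sets T3, T7 are pairwise disjoint, so any hitting set needs a separate point for each — at least 2. Hence 2 is optimal.

2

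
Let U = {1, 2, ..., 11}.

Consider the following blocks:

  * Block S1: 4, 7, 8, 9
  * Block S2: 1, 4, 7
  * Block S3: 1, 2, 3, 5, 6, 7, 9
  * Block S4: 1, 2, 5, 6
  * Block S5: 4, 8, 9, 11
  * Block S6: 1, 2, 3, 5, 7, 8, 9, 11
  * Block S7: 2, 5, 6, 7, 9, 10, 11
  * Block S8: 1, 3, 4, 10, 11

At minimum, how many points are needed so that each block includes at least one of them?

The 2 points {2, 4} hit every block.
The blocks S1, S4 are pairwise disjoint, so any hitting set needs a separate point for each — at least 2. Hence 2 is optimal.

2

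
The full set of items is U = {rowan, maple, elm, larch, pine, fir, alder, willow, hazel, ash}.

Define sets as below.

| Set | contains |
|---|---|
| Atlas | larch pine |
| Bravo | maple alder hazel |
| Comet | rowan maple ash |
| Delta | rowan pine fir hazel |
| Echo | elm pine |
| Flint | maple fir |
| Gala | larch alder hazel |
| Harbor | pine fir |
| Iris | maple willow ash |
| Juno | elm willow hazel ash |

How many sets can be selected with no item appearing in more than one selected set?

Echo, Gala, Iris are pairwise disjoint (Echo={elm,pine}; Gala={larch,alder,hazel}; Iris={maple,willow,ash}).
Every remaining set overlaps one of these, and no 4 of the listed sets are pairwise disjoint, so 3 is the maximum.

3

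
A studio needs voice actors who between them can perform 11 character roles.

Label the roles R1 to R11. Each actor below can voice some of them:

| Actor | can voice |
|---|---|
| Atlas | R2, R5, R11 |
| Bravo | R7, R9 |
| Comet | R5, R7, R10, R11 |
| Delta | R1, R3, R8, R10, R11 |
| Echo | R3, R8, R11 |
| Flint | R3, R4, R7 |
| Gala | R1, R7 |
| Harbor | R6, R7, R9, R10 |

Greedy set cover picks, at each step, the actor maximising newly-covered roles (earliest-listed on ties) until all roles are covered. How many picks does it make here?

4

Greedy: pick Delta (covers 5 new) → pick Harbor (covers 3 new) → pick Atlas (covers 2 new) → pick Flint (covers 1 new). Total picks: 4.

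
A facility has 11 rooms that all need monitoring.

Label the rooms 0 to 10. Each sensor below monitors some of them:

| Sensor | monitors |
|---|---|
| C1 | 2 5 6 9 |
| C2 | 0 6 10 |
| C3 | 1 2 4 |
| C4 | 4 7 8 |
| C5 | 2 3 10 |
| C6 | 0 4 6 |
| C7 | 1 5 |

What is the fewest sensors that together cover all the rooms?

5

C1 and C2 and C4 and C5 and C7 together: C1 ∪ C2 ∪ C4 ∪ C5 ∪ C7 = {0, 1, 2, 3, 4, 5, 6, 7, 8, 9, 10} — every room is covered.
No 4 of the 7 sensors cover everything (all 35 combinations miss at least one room), so 5 is optimal.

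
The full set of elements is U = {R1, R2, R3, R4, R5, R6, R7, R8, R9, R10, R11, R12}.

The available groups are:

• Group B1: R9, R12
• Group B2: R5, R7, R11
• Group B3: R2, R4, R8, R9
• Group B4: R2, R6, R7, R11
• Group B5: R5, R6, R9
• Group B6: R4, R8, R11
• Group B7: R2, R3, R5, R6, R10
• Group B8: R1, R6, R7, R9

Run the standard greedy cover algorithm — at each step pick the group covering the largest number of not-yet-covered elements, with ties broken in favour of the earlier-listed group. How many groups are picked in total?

5

Greedy: pick B7 (covers 5 new) → pick B3 (covers 3 new) → pick B2 (covers 2 new) → pick B1 (covers 1 new) → pick B8 (covers 1 new). Total picks: 5.
(The true minimum cover uses only 4 groups, so greedy is not optimal here.)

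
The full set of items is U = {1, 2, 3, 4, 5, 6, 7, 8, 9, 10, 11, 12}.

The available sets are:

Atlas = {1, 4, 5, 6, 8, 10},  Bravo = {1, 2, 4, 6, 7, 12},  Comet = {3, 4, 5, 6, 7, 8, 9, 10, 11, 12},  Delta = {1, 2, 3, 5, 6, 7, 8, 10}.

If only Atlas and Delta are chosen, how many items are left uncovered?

3

Union of Atlas, Delta = {1, 2, 3, 4, 5, 6, 7, 8, 10}.
Not covered: 9, 11, 12 — 3 items.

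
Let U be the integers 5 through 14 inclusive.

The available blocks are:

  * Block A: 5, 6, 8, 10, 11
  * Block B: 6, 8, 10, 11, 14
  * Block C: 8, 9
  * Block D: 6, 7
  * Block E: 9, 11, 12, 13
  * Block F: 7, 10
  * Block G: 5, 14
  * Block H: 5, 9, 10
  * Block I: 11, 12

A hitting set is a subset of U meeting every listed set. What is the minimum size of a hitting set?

Take T = {5, 7, 9, 11}. Each listed block contains at least one of these, so T is a hitting set of size 4.
The blocks C, F, G, I are pairwise disjoint, so any hitting set needs a separate point for each — at least 4. Hence 4 is optimal.

4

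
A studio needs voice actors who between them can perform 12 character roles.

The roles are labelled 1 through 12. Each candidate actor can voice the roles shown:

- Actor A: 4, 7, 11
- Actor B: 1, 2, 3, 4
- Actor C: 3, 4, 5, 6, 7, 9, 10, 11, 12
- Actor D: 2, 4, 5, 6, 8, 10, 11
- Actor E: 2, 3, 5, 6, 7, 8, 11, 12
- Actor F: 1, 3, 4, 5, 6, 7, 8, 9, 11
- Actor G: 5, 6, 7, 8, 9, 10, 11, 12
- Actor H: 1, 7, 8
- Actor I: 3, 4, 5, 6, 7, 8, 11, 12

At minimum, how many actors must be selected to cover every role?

2

B and G together: B ∪ G = {1, 2, 3, 4, 5, 6, 7, 8, 9, 10, 11, 12} — every role is covered.
No single actor has all 12 roles (the largest, C, has 9), so 2 is optimal.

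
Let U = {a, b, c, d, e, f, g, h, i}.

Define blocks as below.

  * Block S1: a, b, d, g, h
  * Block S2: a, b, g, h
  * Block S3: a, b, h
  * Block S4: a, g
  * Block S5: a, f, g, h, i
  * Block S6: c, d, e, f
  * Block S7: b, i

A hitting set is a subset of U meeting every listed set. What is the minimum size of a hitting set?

3

T = {b, f, g} meets every block (each contains at least one member of T), and |T| = 3.
The blocks S4, S6, S7 are pairwise disjoint, so any hitting set needs a separate item for each — at least 3. Hence 3 is optimal.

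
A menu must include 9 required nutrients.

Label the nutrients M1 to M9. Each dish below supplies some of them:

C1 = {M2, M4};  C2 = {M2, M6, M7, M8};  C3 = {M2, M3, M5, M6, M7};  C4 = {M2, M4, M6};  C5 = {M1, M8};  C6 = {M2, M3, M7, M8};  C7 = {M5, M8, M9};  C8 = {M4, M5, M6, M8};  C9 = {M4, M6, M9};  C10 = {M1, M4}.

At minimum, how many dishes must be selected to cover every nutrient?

3

Take {C3, C5, C9}. Their union is {M1, M2, M3, M4, M5, M6, M7, M8, M9}, which is all 9 nutrients.
No 2 of the 10 dishes cover everything (all 45 combinations miss at least one nutrient), so 3 is optimal.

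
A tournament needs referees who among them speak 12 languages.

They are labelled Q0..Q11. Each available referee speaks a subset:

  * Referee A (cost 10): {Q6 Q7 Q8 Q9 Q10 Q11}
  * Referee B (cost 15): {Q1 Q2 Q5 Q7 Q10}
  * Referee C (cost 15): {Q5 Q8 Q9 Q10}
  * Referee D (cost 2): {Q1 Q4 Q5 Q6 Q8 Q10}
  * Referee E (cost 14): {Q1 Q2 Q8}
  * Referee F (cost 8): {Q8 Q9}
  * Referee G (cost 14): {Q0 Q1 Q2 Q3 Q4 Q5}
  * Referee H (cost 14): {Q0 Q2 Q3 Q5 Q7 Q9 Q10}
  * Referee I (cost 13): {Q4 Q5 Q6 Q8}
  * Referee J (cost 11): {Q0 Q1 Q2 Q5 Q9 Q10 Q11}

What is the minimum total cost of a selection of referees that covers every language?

24

A, G together cover every language (A ∪ G = {Q0, Q1, Q2, Q3, Q4, Q5, Q6, Q7, Q8, Q9, Q10, Q11}); total cost 10 + 14 = 24.
The greedy pick D, J, H costs 27; no covering selection beats 24.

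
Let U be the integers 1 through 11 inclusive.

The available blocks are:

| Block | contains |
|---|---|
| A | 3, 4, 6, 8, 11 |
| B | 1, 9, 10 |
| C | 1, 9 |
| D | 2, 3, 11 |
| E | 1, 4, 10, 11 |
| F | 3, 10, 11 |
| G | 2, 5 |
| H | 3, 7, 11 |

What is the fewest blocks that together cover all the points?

4

Take {A, B, G, H}. Their union is {1, 2, 3, 4, 5, 6, 7, 8, 9, 10, 11}, which is all 11 points.
Only H contains 7, so H is forced; the remaining 8 points need at least 3 more blocks (each remaining block adds at most 3) — so at least 4 blocks are needed, and 4 is optimal.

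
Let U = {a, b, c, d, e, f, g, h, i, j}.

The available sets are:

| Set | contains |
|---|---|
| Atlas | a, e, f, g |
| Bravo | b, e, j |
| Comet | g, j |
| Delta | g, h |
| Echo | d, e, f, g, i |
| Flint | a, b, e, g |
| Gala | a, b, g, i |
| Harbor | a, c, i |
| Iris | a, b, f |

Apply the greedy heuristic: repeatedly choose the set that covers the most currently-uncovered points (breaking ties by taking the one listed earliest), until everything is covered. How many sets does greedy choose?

Greedy: pick Echo (covers 5 new) → pick Bravo (covers 2 new) → pick Harbor (covers 2 new) → pick Delta (covers 1 new). Total picks: 4.

4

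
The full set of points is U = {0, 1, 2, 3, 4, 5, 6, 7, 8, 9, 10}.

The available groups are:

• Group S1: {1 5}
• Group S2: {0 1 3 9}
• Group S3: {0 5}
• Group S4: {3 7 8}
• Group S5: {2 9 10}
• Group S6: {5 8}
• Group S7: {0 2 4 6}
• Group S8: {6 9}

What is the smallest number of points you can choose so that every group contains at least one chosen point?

4

Take H = {2, 5, 8, 9}. Each listed group contains at least one of these, so H is a hitting set of size 4.
No choice of 3 points meets every group, so 4 is the minimum.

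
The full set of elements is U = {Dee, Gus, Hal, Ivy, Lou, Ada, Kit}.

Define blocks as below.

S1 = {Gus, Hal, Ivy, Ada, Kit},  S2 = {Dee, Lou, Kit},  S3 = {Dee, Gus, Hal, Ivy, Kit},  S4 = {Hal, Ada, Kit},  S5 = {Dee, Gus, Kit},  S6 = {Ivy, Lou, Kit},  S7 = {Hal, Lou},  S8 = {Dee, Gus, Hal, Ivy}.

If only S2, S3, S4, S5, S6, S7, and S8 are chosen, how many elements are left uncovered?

Union of S2, S3, S4, S5, S6, S7, S8 = {Dee, Gus, Hal, Ivy, Lou, Ada, Kit} — that's every element, so 0 are uncovered.

0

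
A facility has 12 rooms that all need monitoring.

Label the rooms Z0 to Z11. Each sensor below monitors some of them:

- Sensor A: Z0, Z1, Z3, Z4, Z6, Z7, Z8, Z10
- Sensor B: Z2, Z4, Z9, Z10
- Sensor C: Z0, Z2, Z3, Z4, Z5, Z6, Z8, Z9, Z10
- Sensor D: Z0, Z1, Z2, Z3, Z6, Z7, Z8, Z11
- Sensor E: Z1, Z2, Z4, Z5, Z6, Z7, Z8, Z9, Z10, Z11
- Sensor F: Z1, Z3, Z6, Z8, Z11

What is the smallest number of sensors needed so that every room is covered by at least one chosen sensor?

2

Take {A, E}. Their union is {Z0, Z1, Z2, Z3, Z4, Z5, Z6, Z7, Z8, Z9, Z10, Z11}, which is all 12 rooms.
No single sensor has all 12 rooms (the largest, E, has 10), so 2 is optimal.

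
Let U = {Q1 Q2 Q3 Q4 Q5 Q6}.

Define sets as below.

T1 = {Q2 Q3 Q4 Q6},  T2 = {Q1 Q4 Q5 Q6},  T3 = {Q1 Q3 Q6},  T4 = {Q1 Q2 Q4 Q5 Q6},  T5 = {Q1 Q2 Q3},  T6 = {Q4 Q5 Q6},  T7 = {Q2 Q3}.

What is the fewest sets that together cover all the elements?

Take {T2, T5}. Their union is {Q1, Q2, Q3, Q4, Q5, Q6}, which is all 6 elements.
No single set has all 6 elements (the largest, T4, has 5), so 2 is optimal.

2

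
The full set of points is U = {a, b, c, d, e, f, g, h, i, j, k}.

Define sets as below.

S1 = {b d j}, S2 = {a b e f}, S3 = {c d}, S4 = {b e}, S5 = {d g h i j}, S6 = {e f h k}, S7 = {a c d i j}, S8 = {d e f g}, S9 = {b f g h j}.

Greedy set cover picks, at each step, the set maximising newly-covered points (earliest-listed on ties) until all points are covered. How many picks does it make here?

Greedy: pick S5 (covers 5 new) → pick S2 (covers 4 new) → pick S3 (covers 1 new) → pick S6 (covers 1 new). Total picks: 4.
(The true minimum cover uses only 3 sets, so greedy is not optimal here.)

4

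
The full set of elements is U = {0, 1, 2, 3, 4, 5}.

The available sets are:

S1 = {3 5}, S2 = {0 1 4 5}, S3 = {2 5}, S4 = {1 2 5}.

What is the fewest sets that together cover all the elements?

3

Take {S1, S2, S3}. Their union is {0, 1, 2, 3, 4, 5}, which is all 6 elements.
Only S2 contains 0, so S2 is forced; the remaining 2 elements need at least 2 more sets (each remaining set adds at most 1) — so at least 3 sets are needed, and 3 is optimal.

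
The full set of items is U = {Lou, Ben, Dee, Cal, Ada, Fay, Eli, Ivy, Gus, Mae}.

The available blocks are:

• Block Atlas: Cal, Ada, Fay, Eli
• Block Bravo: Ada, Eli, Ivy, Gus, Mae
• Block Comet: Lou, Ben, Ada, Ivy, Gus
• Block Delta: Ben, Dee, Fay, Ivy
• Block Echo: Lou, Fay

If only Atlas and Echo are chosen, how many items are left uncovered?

5

Union of Atlas, Echo = {Lou, Cal, Ada, Fay, Eli}.
Not covered: Ben, Dee, Ivy, Gus, Mae — 5 items.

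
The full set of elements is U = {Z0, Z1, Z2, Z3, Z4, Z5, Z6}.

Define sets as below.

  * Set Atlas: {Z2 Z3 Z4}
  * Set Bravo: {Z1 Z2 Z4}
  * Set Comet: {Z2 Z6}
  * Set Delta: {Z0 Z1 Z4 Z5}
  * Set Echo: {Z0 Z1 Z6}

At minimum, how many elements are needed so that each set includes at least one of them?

The 2 elements {Z4, Z6} hit every set.
The sets Atlas, Echo are pairwise disjoint, so any hitting set needs a separate element for each — at least 2. Hence 2 is optimal.

2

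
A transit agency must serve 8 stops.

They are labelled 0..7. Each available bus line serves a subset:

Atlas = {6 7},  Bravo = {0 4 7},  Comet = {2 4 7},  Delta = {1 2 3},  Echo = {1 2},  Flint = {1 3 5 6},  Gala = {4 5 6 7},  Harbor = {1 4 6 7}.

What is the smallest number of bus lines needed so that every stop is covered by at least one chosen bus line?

Bravo and Echo and Flint together: Bravo ∪ Echo ∪ Flint = {0, 1, 2, 3, 4, 5, 6, 7} — every stop is covered.
Only Bravo contains 0, so Bravo is forced; the remaining 5 stops need at least 2 more bus lines (each remaining bus line adds at most 4) — so at least 3 bus lines are needed, and 3 is optimal.

3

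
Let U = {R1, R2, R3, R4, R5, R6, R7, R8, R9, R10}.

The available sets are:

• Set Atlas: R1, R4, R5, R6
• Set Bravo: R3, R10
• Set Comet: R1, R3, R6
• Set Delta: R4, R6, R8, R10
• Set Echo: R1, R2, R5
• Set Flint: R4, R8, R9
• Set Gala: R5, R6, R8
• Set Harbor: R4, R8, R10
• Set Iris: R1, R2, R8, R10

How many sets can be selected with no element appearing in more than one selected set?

3

Bravo, Echo, Flint are pairwise disjoint (Bravo={R3,R10}; Echo={R1,R2,R5}; Flint={R4,R8,R9}).
Every remaining set overlaps one of these, and no 4 of the listed sets are pairwise disjoint, so 3 is the maximum.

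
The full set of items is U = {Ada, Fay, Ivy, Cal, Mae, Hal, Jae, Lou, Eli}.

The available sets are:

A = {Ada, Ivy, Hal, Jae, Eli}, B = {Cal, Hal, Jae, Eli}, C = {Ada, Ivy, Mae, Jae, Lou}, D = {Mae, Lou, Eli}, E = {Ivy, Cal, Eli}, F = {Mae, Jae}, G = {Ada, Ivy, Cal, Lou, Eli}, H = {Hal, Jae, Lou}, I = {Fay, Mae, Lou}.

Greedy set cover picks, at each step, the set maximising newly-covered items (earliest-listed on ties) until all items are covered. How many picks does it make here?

3

Greedy: pick A (covers 5 new) → pick I (covers 3 new) → pick B (covers 1 new). Total picks: 3.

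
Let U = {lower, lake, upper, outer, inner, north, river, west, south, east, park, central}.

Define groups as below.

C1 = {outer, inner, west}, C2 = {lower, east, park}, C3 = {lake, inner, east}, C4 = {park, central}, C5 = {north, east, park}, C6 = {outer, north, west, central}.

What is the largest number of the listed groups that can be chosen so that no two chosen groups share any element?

2

C2, C6 are pairwise disjoint (C2={lower,east,park}; C6={outer,north,west,central}).
Every remaining group overlaps one of these, and no 3 of the listed groups are pairwise disjoint, so 2 is the maximum.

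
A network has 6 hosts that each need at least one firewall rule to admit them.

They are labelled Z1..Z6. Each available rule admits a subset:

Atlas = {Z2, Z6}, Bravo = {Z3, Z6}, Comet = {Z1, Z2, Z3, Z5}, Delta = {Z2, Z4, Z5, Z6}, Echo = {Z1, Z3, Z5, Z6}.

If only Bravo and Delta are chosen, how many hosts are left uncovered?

1

Union of Bravo, Delta = {Z2, Z3, Z4, Z5, Z6}.
Not covered: Z1 — 1 host.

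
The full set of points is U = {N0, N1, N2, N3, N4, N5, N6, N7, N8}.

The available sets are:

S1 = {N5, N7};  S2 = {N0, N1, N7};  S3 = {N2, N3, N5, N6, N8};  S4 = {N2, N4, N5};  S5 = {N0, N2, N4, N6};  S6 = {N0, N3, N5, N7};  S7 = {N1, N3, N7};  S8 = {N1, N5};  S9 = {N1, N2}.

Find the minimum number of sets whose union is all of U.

3

S2, S3, and S5 cover everything between them: the union {N0, N1, N2, N3, N4, N5, N6, N7, N8} is all of U.
Only S3 contains N8, so S3 is forced; the remaining 4 points need at least 2 more sets (each remaining set adds at most 3) — so at least 3 sets are needed, and 3 is optimal.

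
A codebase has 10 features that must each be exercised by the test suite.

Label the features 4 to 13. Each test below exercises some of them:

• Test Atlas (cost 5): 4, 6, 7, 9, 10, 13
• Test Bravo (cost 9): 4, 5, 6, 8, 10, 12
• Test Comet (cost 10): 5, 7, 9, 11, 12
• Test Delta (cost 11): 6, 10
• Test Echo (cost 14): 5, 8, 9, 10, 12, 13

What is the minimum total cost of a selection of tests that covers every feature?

24

Atlas, Bravo, Comet together cover every feature (Atlas ∪ Bravo ∪ Comet = {4, 5, 6, 7, 8, 9, 10, 11, 12, 13}); total cost 5 + 9 + 10 = 24.
No covering selection has total cost below 24.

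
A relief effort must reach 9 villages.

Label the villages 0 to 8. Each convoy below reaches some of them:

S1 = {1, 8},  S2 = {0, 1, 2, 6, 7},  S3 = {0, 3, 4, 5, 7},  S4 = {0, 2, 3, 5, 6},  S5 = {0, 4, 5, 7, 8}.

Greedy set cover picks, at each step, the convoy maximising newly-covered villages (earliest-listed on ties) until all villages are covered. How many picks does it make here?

Greedy: pick S2 (covers 5 new) → pick S3 (covers 3 new) → pick S1 (covers 1 new). Total picks: 3.

3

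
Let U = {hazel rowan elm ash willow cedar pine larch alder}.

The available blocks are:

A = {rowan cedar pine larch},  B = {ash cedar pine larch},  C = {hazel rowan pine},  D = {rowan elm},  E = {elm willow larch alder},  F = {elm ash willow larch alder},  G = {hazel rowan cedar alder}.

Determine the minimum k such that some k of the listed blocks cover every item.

3

B and C and E together: B ∪ C ∪ E = {hazel, rowan, elm, ash, willow, cedar, pine, larch, alder} — every item is covered.
No 2 of the 7 blocks cover everything (all 21 combinations miss at least one item), so 3 is optimal.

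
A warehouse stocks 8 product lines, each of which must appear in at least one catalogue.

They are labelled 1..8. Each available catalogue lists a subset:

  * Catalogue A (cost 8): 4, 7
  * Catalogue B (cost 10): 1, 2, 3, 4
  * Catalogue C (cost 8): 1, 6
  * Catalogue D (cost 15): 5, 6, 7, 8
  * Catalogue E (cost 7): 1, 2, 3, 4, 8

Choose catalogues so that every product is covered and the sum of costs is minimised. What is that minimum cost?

22

D, E together cover every product (D ∪ E = {1, 2, 3, 4, 5, 6, 7, 8}); total cost 15 + 7 = 22.
No covering selection has total cost below 22.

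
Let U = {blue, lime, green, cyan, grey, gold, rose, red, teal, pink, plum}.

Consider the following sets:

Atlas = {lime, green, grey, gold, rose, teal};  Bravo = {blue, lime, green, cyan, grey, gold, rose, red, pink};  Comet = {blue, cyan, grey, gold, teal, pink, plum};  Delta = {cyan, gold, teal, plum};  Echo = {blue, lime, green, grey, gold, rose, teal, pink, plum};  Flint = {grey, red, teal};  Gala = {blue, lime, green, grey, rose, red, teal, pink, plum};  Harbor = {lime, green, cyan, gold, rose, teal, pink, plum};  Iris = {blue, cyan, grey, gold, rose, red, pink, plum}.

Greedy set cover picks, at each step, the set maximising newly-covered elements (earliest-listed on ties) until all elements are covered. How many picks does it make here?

Greedy: pick Bravo (covers 9 new) → pick Comet (covers 2 new). Total picks: 2.

2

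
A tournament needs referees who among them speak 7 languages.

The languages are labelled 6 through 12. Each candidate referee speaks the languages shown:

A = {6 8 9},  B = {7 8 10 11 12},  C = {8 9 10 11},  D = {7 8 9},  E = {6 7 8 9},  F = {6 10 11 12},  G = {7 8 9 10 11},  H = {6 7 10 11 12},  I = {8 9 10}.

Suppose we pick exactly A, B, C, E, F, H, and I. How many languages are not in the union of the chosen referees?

Union of A, B, C, E, F, H, I = {6, 7, 8, 9, 10, 11, 12} — that's every language, so 0 are uncovered.

0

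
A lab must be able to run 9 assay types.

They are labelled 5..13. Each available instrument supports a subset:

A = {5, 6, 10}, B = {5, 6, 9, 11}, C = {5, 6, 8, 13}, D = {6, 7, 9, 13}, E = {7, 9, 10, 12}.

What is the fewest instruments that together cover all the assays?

Take {B, C, E}. Their union is {5, 6, 7, 8, 9, 10, 11, 12, 13}, which is all 9 assays.
Each instrument has at most 4 assays, and 2·4 = 8 < 9 — so at least 3 instruments are needed, and 3 is optimal.

3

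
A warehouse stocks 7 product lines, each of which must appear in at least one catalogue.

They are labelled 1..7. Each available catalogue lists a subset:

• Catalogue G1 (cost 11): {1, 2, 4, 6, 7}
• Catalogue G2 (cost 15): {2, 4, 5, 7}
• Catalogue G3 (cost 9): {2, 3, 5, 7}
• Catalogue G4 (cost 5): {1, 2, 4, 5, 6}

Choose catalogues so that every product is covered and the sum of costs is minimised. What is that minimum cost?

G3, G4 together cover every product (G3 ∪ G4 = {1, 2, 3, 4, 5, 6, 7}); total cost 9 + 5 = 14.
No covering selection has total cost below 14.

14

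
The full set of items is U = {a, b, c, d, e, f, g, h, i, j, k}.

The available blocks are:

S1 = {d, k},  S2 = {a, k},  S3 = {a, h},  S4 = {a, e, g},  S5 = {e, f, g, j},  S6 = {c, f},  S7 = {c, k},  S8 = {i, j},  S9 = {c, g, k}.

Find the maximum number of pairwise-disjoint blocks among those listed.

S1, S4, S6, S8 are pairwise disjoint (S1={d,k}; S4={a,e,g}; S6={c,f}; S8={i,j}).
Every remaining block overlaps one of these, and no 5 of the listed blocks are pairwise disjoint, so 4 is the maximum.

4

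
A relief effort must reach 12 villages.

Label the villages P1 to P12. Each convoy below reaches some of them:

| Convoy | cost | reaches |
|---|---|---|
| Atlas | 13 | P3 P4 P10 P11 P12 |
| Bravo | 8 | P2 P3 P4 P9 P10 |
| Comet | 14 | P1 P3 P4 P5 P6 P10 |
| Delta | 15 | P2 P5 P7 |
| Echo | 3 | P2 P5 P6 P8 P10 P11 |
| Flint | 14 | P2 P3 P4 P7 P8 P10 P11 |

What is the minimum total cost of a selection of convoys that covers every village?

Atlas, Bravo, Comet, Flint together cover every village (Atlas ∪ Bravo ∪ Comet ∪ Flint = {P1, P2, P3, P4, P5, P6, P7, P8, P9, P10, P11, P12}); total cost 13 + 8 + 14 + 14 = 49.
The greedy pick Echo, Bravo, Atlas, Comet, Flint costs 52; no covering selection beats 49.

49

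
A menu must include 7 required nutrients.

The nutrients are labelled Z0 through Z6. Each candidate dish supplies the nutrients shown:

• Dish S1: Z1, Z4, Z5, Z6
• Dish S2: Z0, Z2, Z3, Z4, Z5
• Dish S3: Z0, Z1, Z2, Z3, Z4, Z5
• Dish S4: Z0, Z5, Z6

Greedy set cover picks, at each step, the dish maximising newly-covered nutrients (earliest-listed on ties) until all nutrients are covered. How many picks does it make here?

2

Greedy: pick S3 (covers 6 new) → pick S1 (covers 1 new). Total picks: 2.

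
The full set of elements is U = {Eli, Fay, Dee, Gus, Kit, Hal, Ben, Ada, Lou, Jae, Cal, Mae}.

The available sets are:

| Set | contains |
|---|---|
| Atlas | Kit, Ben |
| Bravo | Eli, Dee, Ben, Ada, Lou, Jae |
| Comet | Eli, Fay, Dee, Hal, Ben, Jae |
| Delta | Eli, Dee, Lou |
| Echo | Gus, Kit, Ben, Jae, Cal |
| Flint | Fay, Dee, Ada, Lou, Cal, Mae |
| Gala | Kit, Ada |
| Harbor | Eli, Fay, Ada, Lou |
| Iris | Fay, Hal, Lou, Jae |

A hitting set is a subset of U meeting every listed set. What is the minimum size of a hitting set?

3

The 3 elements {Kit, Lou, Jae} hit every set.
No choice of 2 elements meets every set, so 3 is the minimum.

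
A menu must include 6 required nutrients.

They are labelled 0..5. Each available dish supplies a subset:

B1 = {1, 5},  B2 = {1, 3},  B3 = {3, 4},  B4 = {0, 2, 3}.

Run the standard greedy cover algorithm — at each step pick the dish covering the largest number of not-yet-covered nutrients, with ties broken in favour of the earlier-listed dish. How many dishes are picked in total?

Greedy: pick B4 (covers 3 new) → pick B1 (covers 2 new) → pick B3 (covers 1 new). Total picks: 3.

3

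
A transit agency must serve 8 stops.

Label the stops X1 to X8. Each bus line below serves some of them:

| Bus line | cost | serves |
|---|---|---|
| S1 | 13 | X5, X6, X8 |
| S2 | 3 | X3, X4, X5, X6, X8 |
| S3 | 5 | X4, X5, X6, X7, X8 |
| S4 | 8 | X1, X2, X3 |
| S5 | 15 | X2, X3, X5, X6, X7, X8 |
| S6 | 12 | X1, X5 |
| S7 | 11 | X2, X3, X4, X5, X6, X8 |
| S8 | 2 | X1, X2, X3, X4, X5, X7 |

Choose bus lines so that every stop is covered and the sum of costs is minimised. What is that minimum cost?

5

S2, S8 together cover every stop (S2 ∪ S8 = {X1, X2, X3, X4, X5, X6, X7, X8}); total cost 3 + 2 = 5.
No covering selection has total cost below 5.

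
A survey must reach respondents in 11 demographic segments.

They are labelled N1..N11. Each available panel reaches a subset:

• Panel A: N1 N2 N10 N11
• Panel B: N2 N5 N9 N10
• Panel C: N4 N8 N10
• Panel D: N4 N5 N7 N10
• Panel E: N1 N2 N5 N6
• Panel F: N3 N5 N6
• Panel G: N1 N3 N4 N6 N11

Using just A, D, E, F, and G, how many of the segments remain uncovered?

Union of A, D, E, F, G = {N1, N2, N3, N4, N5, N6, N7, N10, N11}.
Not covered: N8, N9 — 2 segments.

2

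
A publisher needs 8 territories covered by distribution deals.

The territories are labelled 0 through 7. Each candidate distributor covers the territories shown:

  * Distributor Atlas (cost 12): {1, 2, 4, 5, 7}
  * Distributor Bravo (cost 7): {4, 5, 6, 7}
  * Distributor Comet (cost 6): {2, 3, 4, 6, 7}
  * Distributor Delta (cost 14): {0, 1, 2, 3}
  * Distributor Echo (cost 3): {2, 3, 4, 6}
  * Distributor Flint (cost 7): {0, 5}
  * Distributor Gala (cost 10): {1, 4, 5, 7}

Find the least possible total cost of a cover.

Echo, Flint, Gala together cover every territory (Echo ∪ Flint ∪ Gala = {0, 1, 2, 3, 4, 5, 6, 7}); total cost 3 + 7 + 10 = 20.
No covering selection has total cost below 20.

20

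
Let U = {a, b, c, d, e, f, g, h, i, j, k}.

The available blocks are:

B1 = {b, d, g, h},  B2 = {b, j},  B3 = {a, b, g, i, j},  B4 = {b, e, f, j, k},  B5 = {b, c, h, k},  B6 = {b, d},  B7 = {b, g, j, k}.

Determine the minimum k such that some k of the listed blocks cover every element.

4

B1, B3, B4, and B5 cover everything between them: the union {a, b, c, d, e, f, g, h, i, j, k} is all of U.
No 3 of the 7 blocks cover everything (all 35 combinations miss at least one element), so 4 is optimal.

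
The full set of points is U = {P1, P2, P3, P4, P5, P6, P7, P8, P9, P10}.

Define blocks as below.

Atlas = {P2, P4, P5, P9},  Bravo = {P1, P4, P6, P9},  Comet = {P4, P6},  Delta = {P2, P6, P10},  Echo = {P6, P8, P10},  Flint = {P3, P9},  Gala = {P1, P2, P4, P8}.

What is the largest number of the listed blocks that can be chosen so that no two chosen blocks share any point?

2

Delta, Flint are pairwise disjoint (Delta={P2,P6,P10}; Flint={P3,P9}).
Every remaining block overlaps one of these, and no 3 of the listed blocks are pairwise disjoint, so 2 is the maximum.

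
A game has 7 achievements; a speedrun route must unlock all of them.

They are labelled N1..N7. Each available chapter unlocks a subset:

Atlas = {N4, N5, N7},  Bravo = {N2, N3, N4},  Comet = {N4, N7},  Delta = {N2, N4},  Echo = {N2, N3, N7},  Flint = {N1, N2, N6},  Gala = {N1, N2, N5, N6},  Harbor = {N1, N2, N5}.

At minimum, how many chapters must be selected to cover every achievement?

Delta and Echo and Gala together: Delta ∪ Echo ∪ Gala = {N1, N2, N3, N4, N5, N6, N7} — every achievement is covered.
No 2 of the 8 chapters cover everything (all 28 combinations miss at least one achievement), so 3 is optimal.

3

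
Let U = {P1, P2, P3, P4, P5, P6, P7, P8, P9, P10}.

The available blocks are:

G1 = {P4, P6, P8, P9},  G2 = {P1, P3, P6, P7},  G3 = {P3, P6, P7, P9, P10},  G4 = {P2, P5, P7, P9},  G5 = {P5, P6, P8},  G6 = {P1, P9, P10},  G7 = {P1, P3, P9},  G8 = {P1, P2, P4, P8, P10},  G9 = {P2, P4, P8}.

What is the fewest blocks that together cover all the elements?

3

G2 and G4 and G8 together: G2 ∪ G4 ∪ G8 = {P1, P2, P3, P4, P5, P6, P7, P8, P9, P10} — every element is covered.
No 2 of the 9 blocks cover everything (all 36 combinations miss at least one element), so 3 is optimal.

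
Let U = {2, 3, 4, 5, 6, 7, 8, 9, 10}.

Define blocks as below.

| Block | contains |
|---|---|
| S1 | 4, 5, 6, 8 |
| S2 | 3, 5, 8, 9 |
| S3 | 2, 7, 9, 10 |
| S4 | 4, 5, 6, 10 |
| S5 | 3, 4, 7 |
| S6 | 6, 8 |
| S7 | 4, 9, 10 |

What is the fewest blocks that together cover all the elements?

3

Take {S2, S3, S4}. Their union is {2, 3, 4, 5, 6, 7, 8, 9, 10}, which is all 9 elements.
Each block has at most 4 elements, and 2·4 = 8 < 9 — so at least 3 blocks are needed, and 3 is optimal.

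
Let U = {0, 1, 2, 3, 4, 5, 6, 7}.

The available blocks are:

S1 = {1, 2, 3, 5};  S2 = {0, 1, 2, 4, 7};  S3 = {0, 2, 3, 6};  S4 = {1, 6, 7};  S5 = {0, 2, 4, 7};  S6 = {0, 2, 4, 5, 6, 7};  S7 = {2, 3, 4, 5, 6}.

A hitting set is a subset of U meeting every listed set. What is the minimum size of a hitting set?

The 2 items {1, 2} hit every block.
No single item lies in every block, so at least 2 are needed and 2 is optimal.

2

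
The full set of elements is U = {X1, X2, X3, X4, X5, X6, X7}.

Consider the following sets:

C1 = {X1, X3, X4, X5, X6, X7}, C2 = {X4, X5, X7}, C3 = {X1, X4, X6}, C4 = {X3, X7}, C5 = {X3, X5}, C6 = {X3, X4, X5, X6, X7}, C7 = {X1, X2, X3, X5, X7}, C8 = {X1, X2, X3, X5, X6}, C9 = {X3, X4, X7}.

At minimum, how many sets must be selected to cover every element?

C3 and C7 together: C3 ∪ C7 = {X1, X2, X3, X4, X5, X6, X7} — every element is covered.
No single set has all 7 elements (the largest, C1, has 6), so 2 is optimal.

2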